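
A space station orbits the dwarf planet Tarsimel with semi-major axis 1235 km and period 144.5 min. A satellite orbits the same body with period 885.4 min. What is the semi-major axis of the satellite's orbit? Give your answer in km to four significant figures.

Kepler's third law: a³ ∝ T², so a₂ = a₁ (T₂/T₁)^(2/3).
T₂/T₁ = 6.127, (T₂/T₁)^(2/3) = 3.348.
a₂ = 1235 × 3.348 = 4135 km.

a₂ ≈ 4135 km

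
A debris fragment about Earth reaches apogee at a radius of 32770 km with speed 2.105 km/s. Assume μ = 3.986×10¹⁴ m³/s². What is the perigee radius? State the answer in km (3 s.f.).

perigee radius ≈ 7300 km

r_a = 3.277×10⁷ m.
Specific energy ε = v²/2 − μ/r = -9.948×10⁶ J/kg, so a = −μ/(2ε) = 2.003×10⁷ m.
The apsides satisfy r_p + r_a = 2a, so the perigee radius is 2a − r_a = 7.298×10⁶ m = 7298.1 km.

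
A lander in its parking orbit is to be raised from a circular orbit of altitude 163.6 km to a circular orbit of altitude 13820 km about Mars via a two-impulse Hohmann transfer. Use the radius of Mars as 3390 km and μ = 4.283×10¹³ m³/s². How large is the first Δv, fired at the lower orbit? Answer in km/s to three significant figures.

Δv ≈ 0.998 km/s

r₁ = 3390 + 163.6 = 3553.6 km = 3.5536×10⁶ m.
r₂ = 3390 + 13820 = 17210 km = 1.7210×10⁷ m.
Transfer ellipse a_t = (r₁ + r₂)/2 = 1.038×10⁷ m.
At r₁: circular v_c1 = √(μ/r₁) = 3472 m/s; transfer-periapsis v_p = √[μ(2/r₁ − 1/a_t)] = 4470 m/s.
Δv₁ = v_p − v_c1 = 998.2 m/s.
= 0.9982 km/s.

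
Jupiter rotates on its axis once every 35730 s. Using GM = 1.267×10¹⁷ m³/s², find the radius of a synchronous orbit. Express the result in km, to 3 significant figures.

A synchronous orbit has period T, so by Kepler's third law a = (μT²/4π²)^(1/3).
μT²/4π² = 1.267×10¹⁷ × (3.573×10⁴)² / 39.48 = 4.097×10²⁴ m³.
a = 1.600×10⁸ m = 1.6002×10⁵ km.

r_sync ≈ 1.60×10⁵ km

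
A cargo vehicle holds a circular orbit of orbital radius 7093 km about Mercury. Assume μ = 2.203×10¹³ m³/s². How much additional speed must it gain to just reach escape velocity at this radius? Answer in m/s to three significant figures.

Δv ≈ 730 m/s

r = 7093 km = 7.093×10⁶ m.
Circular speed v_c = √(μ/r) = 1762 m/s.
Escape speed v_esc = √(2μ/r) = √2 × v_c = 2492 m/s.
Δv = v_esc − v_c = 730.0 m/s.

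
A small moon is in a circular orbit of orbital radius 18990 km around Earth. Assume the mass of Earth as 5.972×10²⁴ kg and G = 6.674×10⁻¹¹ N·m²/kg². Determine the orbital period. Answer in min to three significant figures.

T ≈ 434 min

μ = GM = 6.674×10⁻¹¹ × 5.972×10²⁴ = 3.986×10¹⁴ m³/s².
r = 18990 km = 1.899×10⁷ m.
Kepler's third law: T = 2π√(r³/μ) = 2π√((1.899×10⁷)³ / 3.986×10¹⁴).
r³/μ = 1.718×10⁷ s², so T = 2π × 4.145×10³ = 2.604×10⁴ s.
Converting: 2.604×10⁴ s ÷ 60.00 = 434.1 min.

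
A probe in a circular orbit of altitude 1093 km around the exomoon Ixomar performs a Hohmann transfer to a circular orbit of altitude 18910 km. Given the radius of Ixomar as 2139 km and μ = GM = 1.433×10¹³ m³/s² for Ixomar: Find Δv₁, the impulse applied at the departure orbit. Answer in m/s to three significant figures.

r₁ = 2139 + 1093 = 3232.0 km = 3.2320×10⁶ m.
r₂ = 2139 + 18910 = 21049 km = 2.1049×10⁷ m.
Transfer ellipse a_t = (r₁ + r₂)/2 = 1.214×10⁷ m.
At r₁: circular v_c1 = √(μ/r₁) = 2106 m/s; transfer-periapsis v_p = √[μ(2/r₁ − 1/a_t)] = 2773 m/s.
Δv₁ = v_p − v_c1 = 666.9 m/s.

Δv ≈ 667 m/s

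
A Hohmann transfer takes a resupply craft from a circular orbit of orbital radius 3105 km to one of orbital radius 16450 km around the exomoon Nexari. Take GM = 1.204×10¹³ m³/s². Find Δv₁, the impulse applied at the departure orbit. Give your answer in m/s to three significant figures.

Δv ≈ 585 m/s

r₁ = 3105 km = 3.105×10⁶ m.
r₂ = 16450 km = 1.645×10⁷ m.
Transfer ellipse a_t = (r₁ + r₂)/2 = 9.778×10⁶ m.
At r₁: circular v_c1 = √(μ/r₁) = 1969 m/s; transfer-periapsis v_p = √[μ(2/r₁ − 1/a_t)] = 2554 m/s.
Δv₁ = v_p − v_c1 = 585.0 m/s.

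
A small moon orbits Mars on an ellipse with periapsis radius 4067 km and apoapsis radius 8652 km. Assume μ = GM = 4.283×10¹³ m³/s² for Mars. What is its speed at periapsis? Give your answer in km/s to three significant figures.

v ≈ 3.79 km/s

Semi-major axis a = (r_p + r_a)/2 = 6359.5 km = 6.360×10⁶ m.
Vis-viva: v² = μ(2/r − 1/a) = 4.283×10¹³ × (4.918×10⁻⁷ − 1.572×10⁻⁷) = 1.433×10⁷ m²/s².
v = 3785 m/s = 3.785 km/s.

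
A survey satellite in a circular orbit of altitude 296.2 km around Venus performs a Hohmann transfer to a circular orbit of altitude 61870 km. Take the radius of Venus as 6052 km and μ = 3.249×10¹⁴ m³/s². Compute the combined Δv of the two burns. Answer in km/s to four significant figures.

r₁ = 6052 + 296.2 = 6348.2 km = 6.3482×10⁶ m.
r₂ = 6052 + 61870 = 67922 km = 6.7922×10⁷ m.
Transfer ellipse a_t = (r₁ + r₂)/2 = 3.714×10⁷ m.
At r₁: circular v_c1 = √(μ/r₁) = 7154 m/s; transfer-periapsis v_p = √[μ(2/r₁ − 1/a_t)] = 9675 m/s.
Δv₁ = v_p − v_c1 = 2521 m/s.
At r₂: circular v_c2 = √(μ/r₂) = 2187 m/s; transfer-apoapsis v_a = √[μ(2/r₂ − 1/a_t)] = 904.3 m/s.
Δv₂ = v_c2 − v_a = 1283 m/s.
Total Δv = Δv₁ + Δv₂ = 3804 m/s = 3.804 km/s.

Δv_total ≈ 3.804 km/s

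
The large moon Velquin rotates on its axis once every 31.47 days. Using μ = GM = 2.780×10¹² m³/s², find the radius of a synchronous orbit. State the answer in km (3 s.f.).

T = 31.47 days = 2.719×10⁶ s.
A synchronous orbit has period T, so by Kepler's third law a = (μT²/4π²)^(1/3).
μT²/4π² = 2.780×10¹² × (2.719×10⁶)² / 39.48 = 5.206×10²³ m³.
a = 8.045×10⁷ m = 80446 km.

r_sync ≈ 80400 km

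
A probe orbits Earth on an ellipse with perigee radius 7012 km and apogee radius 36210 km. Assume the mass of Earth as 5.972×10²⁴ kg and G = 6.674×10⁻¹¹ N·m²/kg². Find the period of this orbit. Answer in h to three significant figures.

μ = GM = 6.674×10⁻¹¹ × 5.972×10²⁴ = 3.986×10¹⁴ m³/s².
Semi-major axis a = (r_p + r_a)/2 = (7012.0 + 36210)/2 = 21611 km = 2.161×10⁷ m.
By Kepler's third law T = 2π√(a³/μ) = 2π × 5.032×10³ = 3.162×10⁴ s.
= 8.783 h.

T ≈ 8.78 h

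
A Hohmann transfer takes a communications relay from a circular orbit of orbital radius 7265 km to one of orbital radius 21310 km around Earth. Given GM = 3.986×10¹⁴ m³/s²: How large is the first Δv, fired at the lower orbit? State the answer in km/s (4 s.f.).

r₁ = 7265 km = 7.265×10⁶ m.
r₂ = 21310 km = 2.131×10⁷ m.
Transfer ellipse a_t = (r₁ + r₂)/2 = 1.429×10⁷ m.
At r₁: circular v_c1 = √(μ/r₁) = 7407 m/s; transfer-perigee v_p = √[μ(2/r₁ − 1/a_t)] = 9046 m/s.
Δv₁ = v_p − v_c1 = 1639 m/s.
= 1.639 km/s.

Δv ≈ 1.639 km/s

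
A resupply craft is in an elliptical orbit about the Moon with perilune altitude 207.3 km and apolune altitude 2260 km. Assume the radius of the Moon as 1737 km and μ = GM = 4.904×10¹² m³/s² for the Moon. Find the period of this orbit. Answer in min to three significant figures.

r_p = 1737 + 207.3 = 1944.3 km = 1.9443×10⁶ m.
r_a = 1737 + 2260 = 3997.0 km = 3.9970×10⁶ m.
Semi-major axis a = (r_p + r_a)/2 = (1944.3 + 3997.0)/2 = 2970.7 km = 2.971×10⁶ m.
By Kepler's third law T = 2π√(a³/μ) = 2π × 2.312×10³ = 1.453×10⁴ s.
= 242.1 min.

T ≈ 242 min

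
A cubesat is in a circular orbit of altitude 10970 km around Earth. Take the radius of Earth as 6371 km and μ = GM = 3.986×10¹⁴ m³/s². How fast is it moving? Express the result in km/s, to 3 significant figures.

r = 6371 + 10970 = 17341 km = 1.7341×10⁷ m.
For a circular orbit v = √(μ/r) = √(3.986×10¹⁴ / 1.734×10⁷) = √(2.299×10⁷) = 4794 m/s.
That is 4.794 km/s.

v ≈ 4.79 km/s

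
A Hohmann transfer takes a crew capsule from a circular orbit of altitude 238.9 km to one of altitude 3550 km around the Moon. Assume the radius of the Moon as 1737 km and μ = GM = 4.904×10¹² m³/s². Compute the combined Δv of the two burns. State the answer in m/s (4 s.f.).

Δv_total ≈ 578.2 m/s

r₁ = 1737 + 238.9 = 1975.9 km = 1.9759×10⁶ m.
r₂ = 1737 + 3550 = 5287.0 km = 5.2870×10⁶ m.
Transfer ellipse a_t = (r₁ + r₂)/2 = 3.631×10⁶ m.
At r₁: circular v_c1 = √(μ/r₁) = 1575 m/s; transfer-perilune v_p = √[μ(2/r₁ − 1/a_t)] = 1901 m/s.
Δv₁ = v_p − v_c1 = 325.5 m/s.
At r₂: circular v_c2 = √(μ/r₂) = 963.1 m/s; transfer-apolune v_a = √[μ(2/r₂ − 1/a_t)] = 710.4 m/s.
Δv₂ = v_c2 − v_a = 252.7 m/s.
Total Δv = Δv₁ + Δv₂ = 578.2 m/s.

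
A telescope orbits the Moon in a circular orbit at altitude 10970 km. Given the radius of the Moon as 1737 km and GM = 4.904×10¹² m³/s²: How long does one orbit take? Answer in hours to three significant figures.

T ≈ 35.7 hours

r = 1737 + 10970 = 12707 km = 1.2707×10⁷ m.
Kepler's third law: T = 2π√(r³/μ) = 2π√((1.271×10⁷)³ / 4.904×10¹²).
r³/μ = 4.184×10⁸ s², so T = 2π × 2.045×10⁴ = 1.285×10⁵ s.
Converting: 1.285×10⁵ s ÷ 3600 = 35.70 hours.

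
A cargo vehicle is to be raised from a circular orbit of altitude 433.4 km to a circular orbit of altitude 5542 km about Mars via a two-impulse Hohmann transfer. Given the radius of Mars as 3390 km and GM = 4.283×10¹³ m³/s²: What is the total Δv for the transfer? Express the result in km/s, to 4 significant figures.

r₁ = 3390 + 433.4 = 3823.4 km = 3.8234×10⁶ m.
r₂ = 3390 + 5542 = 8932.0 km = 8.9320×10⁶ m.
Transfer ellipse a_t = (r₁ + r₂)/2 = 6.378×10⁶ m.
At r₁: circular v_c1 = √(μ/r₁) = 3347 m/s; transfer-periapsis v_p = √[μ(2/r₁ − 1/a_t)] = 3961 m/s.
Δv₁ = v_p − v_c1 = 613.9 m/s.
At r₂: circular v_c2 = √(μ/r₂) = 2190 m/s; transfer-apoapsis v_a = √[μ(2/r₂ − 1/a_t)] = 1695 m/s.
Δv₂ = v_c2 − v_a = 494.3 m/s.
Total Δv = Δv₁ + Δv₂ = 1108 m/s = 1.108 km/s.

Δv_total ≈ 1.108 km/s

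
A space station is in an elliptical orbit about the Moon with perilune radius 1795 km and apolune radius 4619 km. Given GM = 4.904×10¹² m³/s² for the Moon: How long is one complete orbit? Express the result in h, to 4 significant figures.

T ≈ 4.526 h

Semi-major axis a = (r_p + r_a)/2 = (1795.0 + 4619.0)/2 = 3207.0 km = 3.207×10⁶ m.
By Kepler's third law T = 2π√(a³/μ) = 2π × 2.593×10³ = 1.629×10⁴ s.
= 4.526 h.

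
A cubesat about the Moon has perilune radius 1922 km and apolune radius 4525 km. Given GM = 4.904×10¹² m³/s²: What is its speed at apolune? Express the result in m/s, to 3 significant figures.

v ≈ 804 m/s

Semi-major axis a = (r_p + r_a)/2 = 3223.5 km = 3.224×10⁶ m.
Vis-viva: v² = μ(2/r − 1/a) = 4.904×10¹² × (4.420×10⁻⁷ − 3.102×10⁻⁷) = 6.462×10⁵ m²/s².
v = 803.9 m/s.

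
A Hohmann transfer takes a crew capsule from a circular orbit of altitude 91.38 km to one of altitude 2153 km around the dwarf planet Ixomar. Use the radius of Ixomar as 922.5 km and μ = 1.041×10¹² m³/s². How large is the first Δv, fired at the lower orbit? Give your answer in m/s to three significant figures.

r₁ = 922.5 + 91.38 = 1013.9 km = 1.0139×10⁶ m.
r₂ = 922.5 + 2153 = 3075.5 km = 3.0755×10⁶ m.
Transfer ellipse a_t = (r₁ + r₂)/2 = 2.045×10⁶ m.
At r₁: circular v_c1 = √(μ/r₁) = 1013 m/s; transfer-periapsis v_p = √[μ(2/r₁ − 1/a_t)] = 1243 m/s.
Δv₁ = v_p − v_c1 = 229.4 m/s.

Δv ≈ 229 m/s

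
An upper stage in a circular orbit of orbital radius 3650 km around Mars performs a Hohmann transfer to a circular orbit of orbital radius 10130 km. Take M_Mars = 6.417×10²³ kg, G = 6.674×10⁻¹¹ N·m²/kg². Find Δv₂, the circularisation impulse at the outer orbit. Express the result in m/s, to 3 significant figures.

μ = GM = 6.674×10⁻¹¹ × 6.417×10²³ = 4.283×10¹³ m³/s².
r₁ = 3650 km = 3.650×10⁶ m.
r₂ = 10130 km = 1.013×10⁷ m.
Transfer ellipse a_t = (r₁ + r₂)/2 = 6.890×10⁶ m.
At r₁: circular v_c1 = √(μ/r₁) = 3425 m/s; transfer-periapsis v_p = √[μ(2/r₁ − 1/a_t)] = 4153 m/s.
At r₂: circular v_c2 = √(μ/r₂) = 2056 m/s; transfer-apoapsis v_a = √[μ(2/r₂ − 1/a_t)] = 1497 m/s.
Δv₂ = v_c2 − v_a = 559.6 m/s.

Δv ≈ 560 m/s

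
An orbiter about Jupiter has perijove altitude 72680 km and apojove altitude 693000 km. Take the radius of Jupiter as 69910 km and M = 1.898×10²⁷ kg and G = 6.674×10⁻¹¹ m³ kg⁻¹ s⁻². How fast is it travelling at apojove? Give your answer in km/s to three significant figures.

v ≈ 7.23 km/s

μ = GM = 6.674×10⁻¹¹ × 1.898×10²⁷ = 1.267×10¹⁷ m³/s².
r_p = 69910 + 72680 = 142590 km = 1.4259×10⁸ m.
r_a = 69910 + 693000 = 762910 km = 7.6291×10⁸ m.
Semi-major axis a = (r_p + r_a)/2 = 4.5275×10⁵ km = 4.528×10⁸ m.
Vis-viva: v² = μ(2/r − 1/a) = 1.267×10¹⁷ × (2.622×10⁻⁹ − 2.209×10⁻⁹) = 5.229×10⁷ m²/s².
v = 7231 m/s = 7.231 km/s.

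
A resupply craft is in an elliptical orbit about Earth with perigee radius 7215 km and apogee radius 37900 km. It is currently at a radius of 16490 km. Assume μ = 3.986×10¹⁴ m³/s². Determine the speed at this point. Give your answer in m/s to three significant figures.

v ≈ 5540 m/s

Semi-major axis a = (r_p + r_a)/2 = 22558 km = 2.256×10⁷ m.
Vis-viva: v² = μ(2/r − 1/a) = 3.986×10¹⁴ × (1.213×10⁻⁷ − 4.433×10⁻⁸) = 3.067×10⁷ m²/s².
v = 5538 m/s.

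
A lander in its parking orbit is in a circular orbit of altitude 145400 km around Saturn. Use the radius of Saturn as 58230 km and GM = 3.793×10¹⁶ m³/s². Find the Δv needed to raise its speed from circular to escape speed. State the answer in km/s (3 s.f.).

r = 58230 + 145400 = 203630 km = 2.0363×10⁸ m.
Circular speed v_c = √(μ/r) = 13650 m/s.
Escape speed v_esc = √(2μ/r) = √2 × v_c = 19300 m/s.
Δv = v_esc − v_c = 5653 m/s = 5.653 km/s.

Δv ≈ 5.65 km/s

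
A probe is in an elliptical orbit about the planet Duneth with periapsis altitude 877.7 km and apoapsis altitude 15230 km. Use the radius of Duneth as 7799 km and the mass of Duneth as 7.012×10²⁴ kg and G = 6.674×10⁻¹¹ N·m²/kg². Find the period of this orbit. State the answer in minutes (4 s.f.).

μ = GM = 6.674×10⁻¹¹ × 7.012×10²⁴ = 4.680×10¹⁴ m³/s².
r_p = 7799 + 877.7 = 8676.7 km = 8.6767×10⁶ m.
r_a = 7799 + 15230 = 23029 km = 2.3029×10⁷ m.
Semi-major axis a = (r_p + r_a)/2 = (8676.7 + 23029)/2 = 15853 km = 1.585×10⁷ m.
By Kepler's third law T = 2π√(a³/μ) = 2π × 2.918×10³ = 1.833×10⁴ s.
= 305.5 minutes.

T ≈ 305.5 minutes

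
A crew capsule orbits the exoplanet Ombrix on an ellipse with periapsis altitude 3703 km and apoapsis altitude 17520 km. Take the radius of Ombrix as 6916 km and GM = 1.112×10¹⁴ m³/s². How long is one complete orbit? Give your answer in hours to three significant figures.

r_p = 6916 + 3703 = 10619 km = 1.0619×10⁷ m.
r_a = 6916 + 17520 = 24436 km = 2.4436×10⁷ m.
Semi-major axis a = (r_p + r_a)/2 = (10619 + 24436)/2 = 17528 km = 1.753×10⁷ m.
By Kepler's third law T = 2π√(a³/μ) = 2π × 6.959×10³ = 4.372×10⁴ s.
= 12.15 hours.

T ≈ 12.1 hours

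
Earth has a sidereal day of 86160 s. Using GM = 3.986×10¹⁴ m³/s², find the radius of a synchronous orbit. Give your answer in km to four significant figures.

r_sync ≈ 42160 km

A synchronous orbit has period T, so by Kepler's third law a = (μT²/4π²)^(1/3).
μT²/4π² = 3.986×10¹⁴ × (8.616×10⁴)² / 39.48 = 7.495×10²² m³.
a = 4.216×10⁷ m = 42163 km.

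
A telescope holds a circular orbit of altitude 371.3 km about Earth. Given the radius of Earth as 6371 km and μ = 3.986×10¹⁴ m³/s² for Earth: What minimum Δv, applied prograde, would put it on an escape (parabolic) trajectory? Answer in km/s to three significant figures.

r = 6371 + 371.3 = 6742.3 km = 6.7423×10⁶ m.
Circular speed v_c = √(μ/r) = 7689 m/s.
Escape speed v_esc = √(2μ/r) = √2 × v_c = 10870 m/s.
Δv = v_esc − v_c = 3185 m/s = 3.185 km/s.

Δv ≈ 3.18 km/s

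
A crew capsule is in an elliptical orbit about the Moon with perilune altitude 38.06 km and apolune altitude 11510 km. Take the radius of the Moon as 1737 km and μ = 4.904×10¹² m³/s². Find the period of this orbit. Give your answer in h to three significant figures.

r_p = 1737 + 38.06 = 1775.1 km = 1.7751×10⁶ m.
r_a = 1737 + 11510 = 13247 km = 1.3247×10⁷ m.
Semi-major axis a = (r_p + r_a)/2 = (1775.1 + 13247)/2 = 7511.0 km = 7.511×10⁶ m.
By Kepler's third law T = 2π√(a³/μ) = 2π × 9.296×10³ = 5.841×10⁴ s.
= 16.22 h.

T ≈ 16.2 h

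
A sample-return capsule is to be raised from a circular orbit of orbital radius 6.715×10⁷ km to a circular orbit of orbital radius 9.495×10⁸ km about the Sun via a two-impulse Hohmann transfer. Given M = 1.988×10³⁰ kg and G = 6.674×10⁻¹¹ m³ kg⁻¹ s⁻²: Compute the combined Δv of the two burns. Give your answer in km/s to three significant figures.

μ = GM = 6.674×10⁻¹¹ × 1.988×10³⁰ = 1.327×10²⁰ m³/s².
r₁ = 6.715×10⁷ km = 6.715×10¹⁰ m.
r₂ = 9.495×10⁸ km = 9.495×10¹¹ m.
Transfer ellipse a_t = (r₁ + r₂)/2 = 5.083×10¹¹ m.
At r₁: circular v_c1 = √(μ/r₁) = 44450 m/s; transfer-perihelion v_p = √[μ(2/r₁ − 1/a_t)] = 60750 m/s.
Δv₁ = v_p − v_c1 = 16300 m/s.
At r₂: circular v_c2 = √(μ/r₂) = 11820 m/s; transfer-aphelion v_a = √[μ(2/r₂ − 1/a_t)] = 4296 m/s.
Δv₂ = v_c2 − v_a = 7525 m/s.
Total Δv = Δv₁ + Δv₂ = 23830 m/s = 23.83 km/s.

Δv_total ≈ 23.8 km/s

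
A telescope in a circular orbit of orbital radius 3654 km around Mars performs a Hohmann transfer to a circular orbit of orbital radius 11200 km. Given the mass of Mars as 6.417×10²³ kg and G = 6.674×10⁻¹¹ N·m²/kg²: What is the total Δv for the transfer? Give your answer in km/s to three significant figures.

μ = GM = 6.674×10⁻¹¹ × 6.417×10²³ = 4.283×10¹³ m³/s².
r₁ = 3654 km = 3.654×10⁶ m.
r₂ = 11200 km = 1.120×10⁷ m.
Transfer ellipse a_t = (r₁ + r₂)/2 = 7.427×10⁶ m.
At r₁: circular v_c1 = √(μ/r₁) = 3424 m/s; transfer-periapsis v_p = √[μ(2/r₁ − 1/a_t)] = 4204 m/s.
Δv₁ = v_p − v_c1 = 780.6 m/s.
At r₂: circular v_c2 = √(μ/r₂) = 1955 m/s; transfer-apoapsis v_a = √[μ(2/r₂ − 1/a_t)] = 1372 m/s.
Δv₂ = v_c2 − v_a = 583.9 m/s.
Total Δv = Δv₁ + Δv₂ = 1364 m/s = 1.364 km/s.

Δv_total ≈ 1.36 km/s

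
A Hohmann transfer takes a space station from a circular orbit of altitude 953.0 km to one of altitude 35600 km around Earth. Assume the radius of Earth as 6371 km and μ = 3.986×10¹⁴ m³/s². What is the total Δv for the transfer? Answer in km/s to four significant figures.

Δv_total ≈ 3.651 km/s

r₁ = 6371 + 953.0 = 7324.0 km = 7.3240×10⁶ m.
r₂ = 6371 + 35600 = 41971 km = 4.1971×10⁷ m.
Transfer ellipse a_t = (r₁ + r₂)/2 = 2.465×10⁷ m.
At r₁: circular v_c1 = √(μ/r₁) = 7377 m/s; transfer-perigee v_p = √[μ(2/r₁ − 1/a_t)] = 9627 m/s.
Δv₁ = v_p − v_c1 = 2250 m/s.
At r₂: circular v_c2 = √(μ/r₂) = 3082 m/s; transfer-apogee v_a = √[μ(2/r₂ − 1/a_t)] = 1680 m/s.
Δv₂ = v_c2 − v_a = 1402 m/s.
Total Δv = Δv₁ + Δv₂ = 3651 m/s = 3.651 km/s.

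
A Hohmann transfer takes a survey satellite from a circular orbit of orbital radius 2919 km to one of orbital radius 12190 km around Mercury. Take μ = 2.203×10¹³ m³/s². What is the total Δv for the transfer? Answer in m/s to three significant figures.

Δv_total ≈ 1250 m/s

r₁ = 2919 km = 2.919×10⁶ m.
r₂ = 12190 km = 1.219×10⁷ m.
Transfer ellipse a_t = (r₁ + r₂)/2 = 7.554×10⁶ m.
At r₁: circular v_c1 = √(μ/r₁) = 2747 m/s; transfer-periherm v_p = √[μ(2/r₁ − 1/a_t)] = 3490 m/s.
Δv₁ = v_p − v_c1 = 742.5 m/s.
At r₂: circular v_c2 = √(μ/r₂) = 1344 m/s; transfer-apoherm v_a = √[μ(2/r₂ − 1/a_t)] = 835.6 m/s.
Δv₂ = v_c2 − v_a = 508.7 m/s.
Total Δv = Δv₁ + Δv₂ = 1251 m/s.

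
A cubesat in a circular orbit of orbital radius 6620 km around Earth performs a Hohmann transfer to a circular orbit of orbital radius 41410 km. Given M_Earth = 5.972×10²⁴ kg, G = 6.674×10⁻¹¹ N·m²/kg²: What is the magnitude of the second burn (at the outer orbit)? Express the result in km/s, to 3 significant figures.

Δv ≈ 1.47 km/s

μ = GM = 6.674×10⁻¹¹ × 5.972×10²⁴ = 3.986×10¹⁴ m³/s².
r₁ = 6620 km = 6.620×10⁶ m.
r₂ = 41410 km = 4.141×10⁷ m.
Transfer ellipse a_t = (r₁ + r₂)/2 = 2.402×10⁷ m.
At r₁: circular v_c1 = √(μ/r₁) = 7759 m/s; transfer-perigee v_p = √[μ(2/r₁ − 1/a_t)] = 10190 m/s.
At r₂: circular v_c2 = √(μ/r₂) = 3102 m/s; transfer-apogee v_a = √[μ(2/r₂ − 1/a_t)] = 1629 m/s.
Δv₂ = v_c2 − v_a = 1474 m/s.
= 1.474 km/s.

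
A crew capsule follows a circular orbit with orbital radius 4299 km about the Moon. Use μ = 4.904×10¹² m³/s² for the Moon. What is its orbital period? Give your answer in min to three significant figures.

T ≈ 422 min

r = 4299 km = 4.299×10⁶ m.
Kepler's third law: T = 2π√(r³/μ) = 2π√((4.299×10⁶)³ / 4.904×10¹²).
r³/μ = 1.620×10⁷ s², so T = 2π × 4.025×10³ = 2.529×10⁴ s.
Converting: 2.529×10⁴ s ÷ 60.00 = 421.5 min.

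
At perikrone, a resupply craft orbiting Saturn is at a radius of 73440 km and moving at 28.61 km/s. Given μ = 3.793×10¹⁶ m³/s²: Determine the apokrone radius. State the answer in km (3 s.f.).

r_p = 7.344×10⁷ m.
Specific energy ε = v²/2 − μ/r = -1.072×10⁸ J/kg, so a = −μ/(2ε) = 1.769×10⁸ m.
The apsides satisfy r_p + r_a = 2a, so the apokrone radius is 2a − r_p = 2.804×10⁸ m = 2.8035×10⁵ km.

apokrone radius ≈ 2.80×10⁵ km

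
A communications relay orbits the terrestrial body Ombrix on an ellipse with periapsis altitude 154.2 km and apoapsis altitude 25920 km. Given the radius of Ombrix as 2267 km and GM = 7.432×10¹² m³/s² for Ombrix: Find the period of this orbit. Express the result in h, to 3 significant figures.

r_p = 2267 + 154.2 = 2421.2 km = 2.4212×10⁶ m.
r_a = 2267 + 25920 = 28187 km = 2.8187×10⁷ m.
Semi-major axis a = (r_p + r_a)/2 = (2421.2 + 28187)/2 = 15304 km = 1.530×10⁷ m.
By Kepler's third law T = 2π√(a³/μ) = 2π × 2.196×10⁴ = 1.380×10⁵ s.
= 38.33 h.

T ≈ 38.3 h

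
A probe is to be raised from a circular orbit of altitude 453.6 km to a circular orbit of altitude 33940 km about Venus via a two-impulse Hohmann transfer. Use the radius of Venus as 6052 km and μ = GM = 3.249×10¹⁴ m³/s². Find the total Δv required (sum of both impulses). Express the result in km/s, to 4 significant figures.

r₁ = 6052 + 453.6 = 6505.6 km = 6.5056×10⁶ m.
r₂ = 6052 + 33940 = 39992 km = 3.9992×10⁷ m.
Transfer ellipse a_t = (r₁ + r₂)/2 = 2.325×10⁷ m.
At r₁: circular v_c1 = √(μ/r₁) = 7067 m/s; transfer-periapsis v_p = √[μ(2/r₁ − 1/a_t)] = 9269 m/s.
Δv₁ = v_p − v_c1 = 2202 m/s.
At r₂: circular v_c2 = √(μ/r₂) = 2850 m/s; transfer-apoapsis v_a = √[μ(2/r₂ − 1/a_t)] = 1508 m/s.
Δv₂ = v_c2 − v_a = 1343 m/s.
Total Δv = Δv₁ + Δv₂ = 3544 m/s = 3.544 km/s.

Δv_total ≈ 3.544 km/s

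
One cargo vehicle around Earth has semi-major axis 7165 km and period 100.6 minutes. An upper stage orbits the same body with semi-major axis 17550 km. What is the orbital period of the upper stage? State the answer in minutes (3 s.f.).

T₂ ≈ 386 minutes

Kepler's third law: T² ∝ a³, so T₂ = T₁ (a₂/a₁)^(3/2).
a₂/a₁ = 2.449, (a₂/a₁)^(3/2) = 3.833.
T₂ = 100.6 × 3.833 = 385.6 minutes.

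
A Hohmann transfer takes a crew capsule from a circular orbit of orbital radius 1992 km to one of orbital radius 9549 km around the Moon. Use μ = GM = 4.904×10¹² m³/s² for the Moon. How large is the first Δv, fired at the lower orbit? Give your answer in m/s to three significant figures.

r₁ = 1992 km = 1.992×10⁶ m.
r₂ = 9549 km = 9.549×10⁶ m.
Transfer ellipse a_t = (r₁ + r₂)/2 = 5.770×10⁶ m.
At r₁: circular v_c1 = √(μ/r₁) = 1569 m/s; transfer-perilune v_p = √[μ(2/r₁ − 1/a_t)] = 2018 m/s.
Δv₁ = v_p − v_c1 = 449.4 m/s.

Δv ≈ 449 m/s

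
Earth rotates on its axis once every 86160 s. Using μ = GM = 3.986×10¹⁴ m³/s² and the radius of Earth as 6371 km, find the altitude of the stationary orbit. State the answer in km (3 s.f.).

A synchronous orbit has period T, so by Kepler's third law a = (μT²/4π²)^(1/3).
μT²/4π² = 3.986×10¹⁴ × (8.616×10⁴)² / 39.48 = 7.495×10²² m³.
a = 4.216×10⁷ m = 42163 km.
Altitude h = a − R = 42163 − 6371 = 35792 km.

h_sync ≈ 35800 km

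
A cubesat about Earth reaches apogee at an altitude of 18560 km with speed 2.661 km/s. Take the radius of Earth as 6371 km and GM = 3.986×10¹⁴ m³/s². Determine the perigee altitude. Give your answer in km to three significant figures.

r_a = 6371 + 18560 = 24931 km = 2.493×10⁷ m.
Specific energy ε = v²/2 − μ/r = -1.245×10⁷ J/kg, so a = −μ/(2ε) = 1.601×10⁷ m.
The apsides satisfy r_p + r_a = 2a, so the perigee radius is 2a − r_a = 7.091×10⁶ m = 7091.1 km.
Perigee altitude = 7091.1 − 6371 = 720.07 km.

perigee altitude ≈ 720 km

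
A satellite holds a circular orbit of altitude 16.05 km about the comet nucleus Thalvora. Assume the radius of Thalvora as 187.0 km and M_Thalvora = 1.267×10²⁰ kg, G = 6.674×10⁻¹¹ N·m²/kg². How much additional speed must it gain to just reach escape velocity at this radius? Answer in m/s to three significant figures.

μ = GM = 6.674×10⁻¹¹ × 1.267×10²⁰ = 8.456×10⁹ m³/s².
r = 187.0 + 16.05 = 203.05 km = 2.0305×10⁵ m.
Circular speed v_c = √(μ/r) = 204.1 m/s.
Escape speed v_esc = √(2μ/r) = √2 × v_c = 288.6 m/s.
Δv = v_esc − v_c = 84.53 m/s.

Δv ≈ 84.5 m/s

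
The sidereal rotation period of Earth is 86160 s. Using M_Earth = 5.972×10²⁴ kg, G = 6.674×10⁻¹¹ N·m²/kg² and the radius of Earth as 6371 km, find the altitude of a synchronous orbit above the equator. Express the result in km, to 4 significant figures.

μ = GM = 6.674×10⁻¹¹ × 5.972×10²⁴ = 3.986×10¹⁴ m³/s².
A synchronous orbit has period T, so by Kepler's third law a = (μT²/4π²)^(1/3).
μT²/4π² = 3.986×10¹⁴ × (8.616×10⁴)² / 39.48 = 7.495×10²² m³.
a = 4.216×10⁷ m = 42162 km.
Altitude h = a − R = 42162 − 6371 = 35791 km.

h_sync ≈ 35790 km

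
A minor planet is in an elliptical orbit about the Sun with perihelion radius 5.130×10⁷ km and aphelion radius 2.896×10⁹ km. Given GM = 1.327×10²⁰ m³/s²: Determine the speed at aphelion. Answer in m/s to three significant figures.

Semi-major axis a = (r_p + r_a)/2 = 1.4736×10⁹ km = 1.474×10¹² m.
Vis-viva: v² = μ(2/r − 1/a) = 1.327×10²⁰ × (6.906×10⁻¹³ − 6.786×10⁻¹³) = 1.595×10⁶ m²/s².
v = 1263 m/s.

v ≈ 1260 m/s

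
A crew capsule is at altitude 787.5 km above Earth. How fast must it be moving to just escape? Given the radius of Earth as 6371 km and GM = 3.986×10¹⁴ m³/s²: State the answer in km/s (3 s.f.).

r = 6371 + 787.5 = 7158.5 km = 7.1585×10⁶ m.
Escape speed v_esc = √(2μ/r) = √(2 × 3.986×10¹⁴ / 7.158×10⁶) = √(1.114×10⁸) = 10550 m/s.
= 10.55 km/s.

v_esc ≈ 10.6 km/s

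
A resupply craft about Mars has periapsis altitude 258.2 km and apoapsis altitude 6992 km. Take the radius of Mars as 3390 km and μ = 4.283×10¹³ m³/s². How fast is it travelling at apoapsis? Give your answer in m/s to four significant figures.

v ≈ 1465 m/s

r_p = 3390 + 258.2 = 3648.2 km = 3.6482×10⁶ m.
r_a = 3390 + 6992 = 10382 km = 1.0382×10⁷ m.
Semi-major axis a = (r_p + r_a)/2 = 7015.1 km = 7.015×10⁶ m.
Vis-viva: v² = μ(2/r − 1/a) = 4.283×10¹³ × (1.926×10⁻⁷ − 1.425×10⁻⁷) = 2.145×10⁶ m²/s².
v = 1465 m/s.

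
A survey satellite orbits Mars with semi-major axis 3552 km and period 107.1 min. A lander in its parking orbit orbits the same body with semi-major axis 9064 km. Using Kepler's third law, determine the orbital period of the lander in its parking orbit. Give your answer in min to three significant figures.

Kepler's third law: T² ∝ a³, so T₂ = T₁ (a₂/a₁)^(3/2).
a₂/a₁ = 2.552, (a₂/a₁)^(3/2) = 4.076.
T₂ = 107.1 × 4.076 = 436.6 min.

T₂ ≈ 437 min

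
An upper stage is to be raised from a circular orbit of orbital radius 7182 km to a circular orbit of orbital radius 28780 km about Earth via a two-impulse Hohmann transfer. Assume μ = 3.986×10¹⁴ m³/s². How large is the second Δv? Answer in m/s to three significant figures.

Δv ≈ 1370 m/s

r₁ = 7182 km = 7.182×10⁶ m.
r₂ = 28780 km = 2.878×10⁷ m.
Transfer ellipse a_t = (r₁ + r₂)/2 = 1.798×10⁷ m.
At r₁: circular v_c1 = √(μ/r₁) = 7450 m/s; transfer-perigee v_p = √[μ(2/r₁ − 1/a_t)] = 9425 m/s.
At r₂: circular v_c2 = √(μ/r₂) = 3722 m/s; transfer-apogee v_a = √[μ(2/r₂ − 1/a_t)] = 2352 m/s.
Δv₂ = v_c2 − v_a = 1370 m/s.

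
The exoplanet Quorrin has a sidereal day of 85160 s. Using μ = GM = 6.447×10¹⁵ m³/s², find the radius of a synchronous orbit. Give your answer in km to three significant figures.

A synchronous orbit has period T, so by Kepler's third law a = (μT²/4π²)^(1/3).
μT²/4π² = 6.447×10¹⁵ × (8.516×10⁴)² / 39.48 = 1.184×10²⁴ m³.
a = 1.058×10⁸ m = 1.0580×10⁵ km.

r_sync ≈ 1.06×10⁵ km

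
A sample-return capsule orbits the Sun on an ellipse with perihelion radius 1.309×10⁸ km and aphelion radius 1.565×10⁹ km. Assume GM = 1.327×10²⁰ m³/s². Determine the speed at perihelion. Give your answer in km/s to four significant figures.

Semi-major axis a = (r_p + r_a)/2 = 8.4795×10⁸ km = 8.480×10¹¹ m.
Vis-viva: v² = μ(2/r − 1/a) = 1.327×10²⁰ × (1.528×10⁻¹¹ − 1.179×10⁻¹²) = 1.871×10⁹ m²/s².
v = 43260 m/s = 43.26 km/s.

v ≈ 43.26 km/s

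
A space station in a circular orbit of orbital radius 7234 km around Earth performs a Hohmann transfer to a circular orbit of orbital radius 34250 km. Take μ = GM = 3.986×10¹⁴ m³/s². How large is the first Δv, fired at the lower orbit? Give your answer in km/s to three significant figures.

r₁ = 7234 km = 7.234×10⁶ m.
r₂ = 34250 km = 3.425×10⁷ m.
Transfer ellipse a_t = (r₁ + r₂)/2 = 2.074×10⁷ m.
At r₁: circular v_c1 = √(μ/r₁) = 7423 m/s; transfer-perigee v_p = √[μ(2/r₁ − 1/a_t)] = 9539 m/s.
Δv₁ = v_p − v_c1 = 2116 m/s.
= 2.116 km/s.

Δv ≈ 2.12 km/s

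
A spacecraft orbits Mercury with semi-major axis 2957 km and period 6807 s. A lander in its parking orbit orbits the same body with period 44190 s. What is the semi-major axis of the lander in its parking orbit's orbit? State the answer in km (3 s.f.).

Kepler's third law: a³ ∝ T², so a₂ = a₁ (T₂/T₁)^(2/3).
T₂/T₁ = 6.492, (T₂/T₁)^(2/3) = 3.480.
a₂ = 2957 × 3.480 = 10290 km.

a₂ ≈ 10300 km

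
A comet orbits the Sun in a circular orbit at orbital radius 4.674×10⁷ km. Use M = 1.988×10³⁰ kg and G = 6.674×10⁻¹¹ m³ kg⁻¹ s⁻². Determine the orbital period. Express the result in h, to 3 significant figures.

μ = GM = 6.674×10⁻¹¹ × 1.988×10³⁰ = 1.327×10²⁰ m³/s².
r = 4.674×10⁷ km = 4.674×10¹⁰ m.
Kepler's third law: T = 2π√(r³/μ) = 2π√((4.674×10¹⁰)³ / 1.327×10²⁰).
r³/μ = 7.696×10¹¹ s², so T = 2π × 8.773×10⁵ = 5.512×10⁶ s.
Converting: 5.512×10⁶ s ÷ 3600 = 1531 h.

T ≈ 1530 h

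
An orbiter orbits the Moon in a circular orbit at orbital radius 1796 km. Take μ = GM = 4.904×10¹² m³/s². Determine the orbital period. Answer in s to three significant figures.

T ≈ 6830 s

r = 1796 km = 1.796×10⁶ m.
Kepler's third law: T = 2π√(r³/μ) = 2π√((1.796×10⁶)³ / 4.904×10¹²).
r³/μ = 1.181×10⁶ s², so T = 2π × 1.087×10³ = 6.829×10³ s.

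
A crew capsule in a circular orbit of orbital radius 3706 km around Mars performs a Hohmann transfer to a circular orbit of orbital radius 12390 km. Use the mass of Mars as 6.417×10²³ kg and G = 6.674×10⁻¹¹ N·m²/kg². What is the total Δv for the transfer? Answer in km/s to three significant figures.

μ = GM = 6.674×10⁻¹¹ × 6.417×10²³ = 4.283×10¹³ m³/s².
r₁ = 3706 km = 3.706×10⁶ m.
r₂ = 12390 km = 1.239×10⁷ m.
Transfer ellipse a_t = (r₁ + r₂)/2 = 8.048×10⁶ m.
At r₁: circular v_c1 = √(μ/r₁) = 3399 m/s; transfer-periapsis v_p = √[μ(2/r₁ − 1/a_t)] = 4218 m/s.
Δv₁ = v_p − v_c1 = 818.5 m/s.
At r₂: circular v_c2 = √(μ/r₂) = 1859 m/s; transfer-apoapsis v_a = √[μ(2/r₂ − 1/a_t)] = 1262 m/s.
Δv₂ = v_c2 − v_a = 597.6 m/s.
Total Δv = Δv₁ + Δv₂ = 1416 m/s = 1.416 km/s.

Δv_total ≈ 1.42 km/s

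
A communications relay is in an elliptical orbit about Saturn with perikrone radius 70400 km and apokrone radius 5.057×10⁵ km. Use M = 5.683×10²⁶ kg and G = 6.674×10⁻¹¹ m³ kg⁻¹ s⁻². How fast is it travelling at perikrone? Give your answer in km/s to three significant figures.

v ≈ 30.8 km/s

μ = GM = 6.674×10⁻¹¹ × 5.683×10²⁶ = 3.793×10¹⁶ m³/s².
Semi-major axis a = (r_p + r_a)/2 = 2.8805×10⁵ km = 2.880×10⁸ m.
Vis-viva: v² = μ(2/r − 1/a) = 3.793×10¹⁶ × (2.841×10⁻⁸ − 3.472×10⁻⁹) = 9.458×10⁸ m²/s².
v = 30750 m/s = 30.75 km/s.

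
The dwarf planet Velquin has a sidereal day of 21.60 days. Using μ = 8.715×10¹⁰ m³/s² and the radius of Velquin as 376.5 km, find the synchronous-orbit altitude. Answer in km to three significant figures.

T = 21.60 days = 1.866×10⁶ s.
A synchronous orbit has period T, so by Kepler's third law a = (μT²/4π²)^(1/3).
μT²/4π² = 8.715×10¹⁰ × (1.866×10⁶)² / 39.48 = 7.689×10²¹ m³.
a = 1.974×10⁷ m = 19737 km.
Altitude h = a − R = 19737 − 376.5 = 19360 km.

h_sync ≈ 19400 km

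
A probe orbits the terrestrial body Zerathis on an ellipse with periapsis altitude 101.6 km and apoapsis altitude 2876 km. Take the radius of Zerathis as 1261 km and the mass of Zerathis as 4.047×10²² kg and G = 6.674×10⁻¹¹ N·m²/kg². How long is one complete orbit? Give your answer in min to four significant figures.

μ = GM = 6.674×10⁻¹¹ × 4.047×10²² = 2.701×10¹² m³/s².
r_p = 1261 + 101.6 = 1362.6 km = 1.3626×10⁶ m.
r_a = 1261 + 2876 = 4137.0 km = 4.1370×10⁶ m.
Semi-major axis a = (r_p + r_a)/2 = (1362.6 + 4137.0)/2 = 2749.8 km = 2.750×10⁶ m.
By Kepler's third law T = 2π√(a³/μ) = 2π × 2.775×10³ = 1.743×10⁴ s.
= 290.5 min.

T ≈ 290.5 min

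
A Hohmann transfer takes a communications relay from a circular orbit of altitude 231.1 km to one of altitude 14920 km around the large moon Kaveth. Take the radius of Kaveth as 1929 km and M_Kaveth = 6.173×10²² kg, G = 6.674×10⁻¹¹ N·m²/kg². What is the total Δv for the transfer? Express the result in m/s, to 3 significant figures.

Δv_total ≈ 716 m/s

μ = GM = 6.674×10⁻¹¹ × 6.173×10²² = 4.120×10¹² m³/s².
r₁ = 1929 + 231.1 = 2160.1 km = 2.1601×10⁶ m.
r₂ = 1929 + 14920 = 16849 km = 1.6849×10⁷ m.
Transfer ellipse a_t = (r₁ + r₂)/2 = 9.505×10⁶ m.
At r₁: circular v_c1 = √(μ/r₁) = 1381 m/s; transfer-periapsis v_p = √[μ(2/r₁ − 1/a_t)] = 1839 m/s.
Δv₁ = v_p − v_c1 = 457.7 m/s.
At r₂: circular v_c2 = √(μ/r₂) = 494.5 m/s; transfer-apoapsis v_a = √[μ(2/r₂ − 1/a_t)] = 235.7 m/s.
Δv₂ = v_c2 − v_a = 258.8 m/s.
Total Δv = Δv₁ + Δv₂ = 716.5 m/s.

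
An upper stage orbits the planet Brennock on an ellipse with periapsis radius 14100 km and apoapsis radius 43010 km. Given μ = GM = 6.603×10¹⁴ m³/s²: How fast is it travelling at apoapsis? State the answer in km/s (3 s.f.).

v ≈ 2.75 km/s

Semi-major axis a = (r_p + r_a)/2 = 28555 km = 2.856×10⁷ m.
Vis-viva: v² = μ(2/r − 1/a) = 6.603×10¹⁴ × (4.650×10⁻⁸ − 3.502×10⁻⁸) = 7.581×10⁶ m²/s².
v = 2753 m/s = 2.753 km/s.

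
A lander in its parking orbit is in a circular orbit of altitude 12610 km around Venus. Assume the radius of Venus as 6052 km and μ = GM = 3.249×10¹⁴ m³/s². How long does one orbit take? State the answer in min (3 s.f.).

r = 6052 + 12610 = 18662 km = 1.8662×10⁷ m.
Kepler's third law: T = 2π√(r³/μ) = 2π√((1.866×10⁷)³ / 3.249×10¹⁴).
r³/μ = 2.000×10⁷ s², so T = 2π × 4.473×10³ = 2.810×10⁴ s.
Converting: 2.810×10⁴ s ÷ 60.00 = 468.4 min.

T ≈ 468 min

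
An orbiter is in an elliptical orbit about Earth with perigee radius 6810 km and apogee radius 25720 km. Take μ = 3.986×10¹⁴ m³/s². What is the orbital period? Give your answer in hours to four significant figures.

T ≈ 5.734 hours

Semi-major axis a = (r_p + r_a)/2 = (6810.0 + 25720)/2 = 16265 km = 1.626×10⁷ m.
By Kepler's third law T = 2π√(a³/μ) = 2π × 3.286×10³ = 2.064×10⁴ s.
= 5.734 hours.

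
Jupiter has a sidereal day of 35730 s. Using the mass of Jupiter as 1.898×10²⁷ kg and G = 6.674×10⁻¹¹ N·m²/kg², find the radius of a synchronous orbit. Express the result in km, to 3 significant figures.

μ = GM = 6.674×10⁻¹¹ × 1.898×10²⁷ = 1.267×10¹⁷ m³/s².
A synchronous orbit has period T, so by Kepler's third law a = (μT²/4π²)^(1/3).
μT²/4π² = 1.267×10¹⁷ × (3.573×10⁴)² / 39.48 = 4.096×10²⁴ m³.
a = 1.600×10⁸ m = 1.6000×10⁵ km.

r_sync ≈ 1.60×10⁵ km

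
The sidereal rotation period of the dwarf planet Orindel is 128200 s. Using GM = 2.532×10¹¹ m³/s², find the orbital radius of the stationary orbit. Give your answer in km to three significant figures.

A synchronous orbit has period T, so by Kepler's third law a = (μT²/4π²)^(1/3).
μT²/4π² = 2.532×10¹¹ × (1.282×10⁵)² / 39.48 = 1.054×10²⁰ m³.
a = 4.724×10⁶ m = 4723.8 km.

r_sync ≈ 4720 km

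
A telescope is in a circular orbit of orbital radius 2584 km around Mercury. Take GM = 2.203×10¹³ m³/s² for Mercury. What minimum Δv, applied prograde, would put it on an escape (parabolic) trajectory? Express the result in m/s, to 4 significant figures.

Δv ≈ 1209 m/s

r = 2584 km = 2.584×10⁶ m.
Circular speed v_c = √(μ/r) = 2920 m/s.
Escape speed v_esc = √(2μ/r) = √2 × v_c = 4129 m/s.
Δv = v_esc − v_c = 1209 m/s.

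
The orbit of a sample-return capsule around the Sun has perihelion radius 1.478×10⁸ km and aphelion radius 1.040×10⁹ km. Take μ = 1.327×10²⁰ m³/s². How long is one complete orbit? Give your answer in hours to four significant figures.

Semi-major axis a = (r_p + r_a)/2 = (1.4780×10⁸ + 1.0400×10⁹)/2 = 5.9390×10⁸ km = 5.939×10¹¹ m.
By Kepler's third law T = 2π√(a³/μ) = 2π × 3.973×10⁷ = 2.496×10⁸ s.
= 69340 hours.

T ≈ 69340 hours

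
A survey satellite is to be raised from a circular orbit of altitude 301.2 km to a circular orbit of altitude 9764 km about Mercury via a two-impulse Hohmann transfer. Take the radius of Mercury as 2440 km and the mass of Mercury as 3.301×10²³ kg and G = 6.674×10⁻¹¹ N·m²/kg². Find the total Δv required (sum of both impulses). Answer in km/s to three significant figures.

Δv_total ≈ 1.32 km/s

μ = GM = 6.674×10⁻¹¹ × 3.301×10²³ = 2.203×10¹³ m³/s².
r₁ = 2440 + 301.2 = 2741.2 km = 2.7412×10⁶ m.
r₂ = 2440 + 9764 = 12204 km = 1.2204×10⁷ m.
Transfer ellipse a_t = (r₁ + r₂)/2 = 7.473×10⁶ m.
At r₁: circular v_c1 = √(μ/r₁) = 2835 m/s; transfer-periherm v_p = √[μ(2/r₁ − 1/a_t)] = 3623 m/s.
Δv₁ = v_p − v_c1 = 788.0 m/s.
At r₂: circular v_c2 = √(μ/r₂) = 1344 m/s; transfer-apoherm v_a = √[μ(2/r₂ − 1/a_t)] = 813.8 m/s.
Δv₂ = v_c2 − v_a = 529.8 m/s.
Total Δv = Δv₁ + Δv₂ = 1318 m/s = 1.318 km/s.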